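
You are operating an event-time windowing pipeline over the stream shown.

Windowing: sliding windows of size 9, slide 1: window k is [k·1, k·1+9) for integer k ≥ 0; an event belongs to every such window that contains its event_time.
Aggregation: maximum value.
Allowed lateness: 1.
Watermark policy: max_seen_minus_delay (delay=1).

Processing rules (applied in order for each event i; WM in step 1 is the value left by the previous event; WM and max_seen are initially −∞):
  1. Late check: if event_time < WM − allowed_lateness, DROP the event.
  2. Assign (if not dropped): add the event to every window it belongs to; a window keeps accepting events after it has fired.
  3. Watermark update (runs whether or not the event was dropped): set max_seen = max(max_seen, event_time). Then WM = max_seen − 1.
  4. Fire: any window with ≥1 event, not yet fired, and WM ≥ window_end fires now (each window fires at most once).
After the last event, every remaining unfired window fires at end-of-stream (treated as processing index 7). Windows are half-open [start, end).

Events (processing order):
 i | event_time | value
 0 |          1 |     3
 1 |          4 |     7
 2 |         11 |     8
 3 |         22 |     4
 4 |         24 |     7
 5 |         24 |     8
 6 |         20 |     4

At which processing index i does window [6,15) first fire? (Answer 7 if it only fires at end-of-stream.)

i=0 t=1 v=3: → [1,10),[0,9); WM=0
i=1 t=4 v=7: → [4,13),[3,12),[2,11),[1,10),[0,9); WM=3
i=2 t=11 v=8: → [11,20),[10,19),[9,18),[8,17),[7,16),[6,15),[5,14),[4,13),[3,12); WM=10; [0,9) fires=7 [1,10) fires=7
i=3 t=22 v=4: → [22,31),[21,30),[20,29),[19,28),[18,27),[17,26),[16,25),[15,24),[14,23); WM=21; [2,11) fires=7 [3,12) fires=8 [4,13) fires=8 [5,14) fires=8 [6,15) fires=8 [7,16) fires=8 [8,17) fires=8 [9,18) fires=8 [10,19) fires=8 [11,20) fires=8
i=4 t=24 v=7: → [24,33),[23,32),[22,31),[21,30),[20,29),[19,28),[18,27),[17,26),[16,25); WM=23; [14,23) fires=4
i=5 t=24 v=8: → [24,33),[23,32),[22,31),[21,30),[20,29),[19,28),[18,27),[17,26),[16,25); WM=23
i=6 t=20 v=4: DROP (t<23-1); WM=23

3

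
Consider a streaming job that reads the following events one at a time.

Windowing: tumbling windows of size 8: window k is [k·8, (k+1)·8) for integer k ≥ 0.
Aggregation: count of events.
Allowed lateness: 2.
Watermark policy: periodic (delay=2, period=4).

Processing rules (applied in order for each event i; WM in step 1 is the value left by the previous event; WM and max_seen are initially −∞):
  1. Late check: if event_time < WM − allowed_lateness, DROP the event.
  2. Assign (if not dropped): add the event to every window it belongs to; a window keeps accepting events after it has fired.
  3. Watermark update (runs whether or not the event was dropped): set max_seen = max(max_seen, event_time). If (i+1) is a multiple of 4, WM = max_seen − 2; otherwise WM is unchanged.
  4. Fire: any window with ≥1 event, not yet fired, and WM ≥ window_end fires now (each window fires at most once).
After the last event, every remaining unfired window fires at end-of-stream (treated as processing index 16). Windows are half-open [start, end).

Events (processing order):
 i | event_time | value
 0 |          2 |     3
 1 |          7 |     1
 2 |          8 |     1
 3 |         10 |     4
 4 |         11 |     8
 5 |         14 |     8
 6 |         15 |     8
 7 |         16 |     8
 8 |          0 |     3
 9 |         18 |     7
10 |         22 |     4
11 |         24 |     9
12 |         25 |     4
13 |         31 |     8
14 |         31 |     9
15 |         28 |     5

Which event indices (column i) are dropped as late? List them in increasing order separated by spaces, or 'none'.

i=0 t=2 v=3: → [0,8); WM=−∞
i=1 t=7 v=1: → [0,8); WM=−∞
i=2 t=8 v=1: → [8,16); WM=−∞
i=3 t=10 v=4: → [8,16); WM=8; [0,8) fires=2
i=4 t=11 v=8: → [8,16); WM=8
i=5 t=14 v=8: → [8,16); WM=8
i=6 t=15 v=8: → [8,16); WM=8
i=7 t=16 v=8: → [16,24); WM=14
i=8 t=0 v=3: DROP (t<14-2); WM=14
i=9 t=18 v=7: → [16,24); WM=14
i=10 t=22 v=4: → [16,24); WM=14
i=11 t=24 v=9: → [24,32); WM=22; [8,16) fires=5
i=12 t=25 v=4: → [24,32); WM=22
i=13 t=31 v=8: → [24,32); WM=22
i=14 t=31 v=9: → [24,32); WM=22
i=15 t=28 v=5: → [24,32); WM=29; [16,24) fires=3

8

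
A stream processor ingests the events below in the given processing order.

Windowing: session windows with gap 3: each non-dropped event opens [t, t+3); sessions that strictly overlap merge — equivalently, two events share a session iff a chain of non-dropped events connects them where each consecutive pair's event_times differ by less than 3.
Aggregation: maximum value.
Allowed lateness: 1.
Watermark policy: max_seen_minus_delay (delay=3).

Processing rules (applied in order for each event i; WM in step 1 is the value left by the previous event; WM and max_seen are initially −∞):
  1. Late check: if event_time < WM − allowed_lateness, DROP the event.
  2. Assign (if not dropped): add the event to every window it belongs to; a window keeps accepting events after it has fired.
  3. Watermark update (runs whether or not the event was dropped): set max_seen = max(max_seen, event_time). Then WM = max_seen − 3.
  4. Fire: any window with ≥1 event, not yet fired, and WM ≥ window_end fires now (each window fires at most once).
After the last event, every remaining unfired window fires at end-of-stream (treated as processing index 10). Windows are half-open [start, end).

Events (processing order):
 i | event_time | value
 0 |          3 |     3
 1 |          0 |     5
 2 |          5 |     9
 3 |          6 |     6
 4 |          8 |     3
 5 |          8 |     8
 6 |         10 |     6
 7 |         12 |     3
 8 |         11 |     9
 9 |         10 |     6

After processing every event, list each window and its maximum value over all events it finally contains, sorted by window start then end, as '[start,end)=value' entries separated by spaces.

i=0 t=3 v=3: → [3,6); WM=0
i=1 t=0 v=5: → [0,3); WM=0
i=2 t=5 v=9: → [3,8); WM=2
i=3 t=6 v=6: → [3,9); WM=3
i=4 t=8 v=3: → [3,11); WM=5
i=5 t=8 v=8: → [3,11); WM=5
i=6 t=10 v=6: → [3,13); WM=7
i=7 t=12 v=3: → [3,15); WM=9
i=8 t=11 v=9: → [3,15); WM=9
i=9 t=10 v=6: → [3,15); WM=9

[0,3)=5 [3,15)=9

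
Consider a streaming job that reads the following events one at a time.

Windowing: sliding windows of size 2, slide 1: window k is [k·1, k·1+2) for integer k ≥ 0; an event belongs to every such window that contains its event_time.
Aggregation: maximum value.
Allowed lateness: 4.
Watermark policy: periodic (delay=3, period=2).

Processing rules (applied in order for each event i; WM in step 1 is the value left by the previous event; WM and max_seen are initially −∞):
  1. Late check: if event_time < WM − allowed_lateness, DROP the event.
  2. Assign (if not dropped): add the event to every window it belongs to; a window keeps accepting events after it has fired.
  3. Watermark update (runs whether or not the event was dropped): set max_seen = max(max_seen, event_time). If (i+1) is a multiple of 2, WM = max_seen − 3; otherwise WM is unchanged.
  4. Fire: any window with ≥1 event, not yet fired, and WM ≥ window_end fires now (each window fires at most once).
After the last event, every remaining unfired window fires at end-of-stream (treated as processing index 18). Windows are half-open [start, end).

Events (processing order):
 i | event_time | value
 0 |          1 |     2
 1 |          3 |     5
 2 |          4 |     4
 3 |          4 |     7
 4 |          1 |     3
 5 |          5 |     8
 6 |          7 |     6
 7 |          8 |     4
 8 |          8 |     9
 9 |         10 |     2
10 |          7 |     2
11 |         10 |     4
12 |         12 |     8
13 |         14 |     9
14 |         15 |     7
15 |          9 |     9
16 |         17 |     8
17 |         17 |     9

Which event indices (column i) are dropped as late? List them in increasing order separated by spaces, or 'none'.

i=0 t=1 v=2: → [1,3),[0,2); WM=−∞
i=1 t=3 v=5: → [3,5),[2,4); WM=0
i=2 t=4 v=4: → [4,6),[3,5); WM=0
i=3 t=4 v=7: → [4,6),[3,5); WM=1
i=4 t=1 v=3: → [1,3),[0,2); WM=1
i=5 t=5 v=8: → [5,7),[4,6); WM=2; [0,2) fires=3
i=6 t=7 v=6: → [7,9),[6,8); WM=2
i=7 t=8 v=4: → [8,10),[7,9); WM=5; [1,3) fires=3 [2,4) fires=5 [3,5) fires=7
i=8 t=8 v=9: → [8,10),[7,9); WM=5
i=9 t=10 v=2: → [10,12),[9,11); WM=7; [4,6) fires=8 [5,7) fires=8
i=10 t=7 v=2: → [7,9),[6,8); WM=7
i=11 t=10 v=4: → [10,12),[9,11); WM=7
i=12 t=12 v=8: → [12,14),[11,13); WM=7
i=13 t=14 v=9: → [14,16),[13,15); WM=11; [6,8) fires=6 [7,9) fires=9 [8,10) fires=9 [9,11) fires=4
i=14 t=15 v=7: → [15,17),[14,16); WM=11
i=15 t=9 v=9: → [9,11),[8,10); WM=12; [10,12) fires=4
i=16 t=17 v=8: → [17,19),[16,18); WM=12
i=17 t=17 v=9: → [17,19),[16,18); WM=14; [11,13) fires=8 [12,14) fires=8

none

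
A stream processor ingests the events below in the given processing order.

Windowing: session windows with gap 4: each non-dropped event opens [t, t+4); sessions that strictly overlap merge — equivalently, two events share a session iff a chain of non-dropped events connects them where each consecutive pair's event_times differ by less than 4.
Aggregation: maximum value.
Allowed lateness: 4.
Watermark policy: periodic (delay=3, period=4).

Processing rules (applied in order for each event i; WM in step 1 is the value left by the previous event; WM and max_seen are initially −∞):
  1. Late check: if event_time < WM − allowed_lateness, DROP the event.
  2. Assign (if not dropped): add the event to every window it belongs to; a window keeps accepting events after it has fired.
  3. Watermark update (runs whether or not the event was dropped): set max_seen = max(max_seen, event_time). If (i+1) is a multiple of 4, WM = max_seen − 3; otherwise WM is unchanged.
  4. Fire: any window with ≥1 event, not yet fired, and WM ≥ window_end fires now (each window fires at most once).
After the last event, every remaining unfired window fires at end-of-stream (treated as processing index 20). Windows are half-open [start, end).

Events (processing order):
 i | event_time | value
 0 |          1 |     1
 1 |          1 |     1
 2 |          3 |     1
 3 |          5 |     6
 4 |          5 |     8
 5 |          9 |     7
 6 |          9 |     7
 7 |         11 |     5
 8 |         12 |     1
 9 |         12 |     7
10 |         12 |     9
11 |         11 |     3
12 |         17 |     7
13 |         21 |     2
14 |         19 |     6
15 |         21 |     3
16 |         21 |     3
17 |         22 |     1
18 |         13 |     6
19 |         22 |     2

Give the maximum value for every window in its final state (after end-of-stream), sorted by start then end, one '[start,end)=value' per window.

[1,9)=8 [9,16)=9 [17,26)=7

i=0 t=1 v=1: → [1,5); WM=−∞
i=1 t=1 v=1: → [1,5); WM=−∞
i=2 t=3 v=1: → [1,7); WM=−∞
i=3 t=5 v=6: → [1,9); WM=2
i=4 t=5 v=8: → [1,9); WM=2
i=5 t=9 v=7: → [9,13); WM=2
i=6 t=9 v=7: → [9,13); WM=2
i=7 t=11 v=5: → [9,15); WM=8
i=8 t=12 v=1: → [9,16); WM=8
i=9 t=12 v=7: → [9,16); WM=8
i=10 t=12 v=9: → [9,16); WM=8
i=11 t=11 v=3: → [9,16); WM=9
i=12 t=17 v=7: → [17,21); WM=9
i=13 t=21 v=2: → [21,25); WM=9
i=14 t=19 v=6: → [17,25); WM=9
i=15 t=21 v=3: → [17,25); WM=18
i=16 t=21 v=3: → [17,25); WM=18
i=17 t=22 v=1: → [17,26); WM=18
i=18 t=13 v=6: DROP (t<18-4); WM=18
i=19 t=22 v=2: → [17,26); WM=19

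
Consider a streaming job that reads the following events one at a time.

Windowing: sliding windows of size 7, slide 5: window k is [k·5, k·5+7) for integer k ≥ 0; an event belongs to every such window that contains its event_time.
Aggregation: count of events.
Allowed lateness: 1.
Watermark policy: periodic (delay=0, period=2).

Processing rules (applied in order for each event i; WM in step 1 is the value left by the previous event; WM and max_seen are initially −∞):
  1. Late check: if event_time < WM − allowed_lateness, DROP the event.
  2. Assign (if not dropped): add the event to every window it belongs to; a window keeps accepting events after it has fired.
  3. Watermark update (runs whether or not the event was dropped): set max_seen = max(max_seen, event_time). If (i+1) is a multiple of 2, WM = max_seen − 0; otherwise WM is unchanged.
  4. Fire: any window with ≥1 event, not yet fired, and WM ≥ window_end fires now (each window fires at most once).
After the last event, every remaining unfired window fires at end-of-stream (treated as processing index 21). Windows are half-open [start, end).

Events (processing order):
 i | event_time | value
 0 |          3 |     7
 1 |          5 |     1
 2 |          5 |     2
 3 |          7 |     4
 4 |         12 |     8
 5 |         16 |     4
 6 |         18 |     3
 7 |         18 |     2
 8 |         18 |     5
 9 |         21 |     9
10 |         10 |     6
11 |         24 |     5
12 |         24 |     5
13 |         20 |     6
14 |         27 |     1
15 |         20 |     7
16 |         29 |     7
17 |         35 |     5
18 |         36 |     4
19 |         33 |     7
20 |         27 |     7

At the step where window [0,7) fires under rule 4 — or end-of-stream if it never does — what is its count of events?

3

i=0 t=3 v=7: → [0,7); WM=−∞
i=1 t=5 v=1: → [5,12),[0,7); WM=5
i=2 t=5 v=2: → [5,12),[0,7); WM=5
i=3 t=7 v=4: → [5,12); WM=7; [0,7) fires=3
i=4 t=12 v=8: → [10,17); WM=7
i=5 t=16 v=4: → [15,22),[10,17); WM=16; [5,12) fires=3
i=6 t=18 v=3: → [15,22); WM=16
i=7 t=18 v=2: → [15,22); WM=18; [10,17) fires=2
i=8 t=18 v=5: → [15,22); WM=18
i=9 t=21 v=9: → [20,27),[15,22); WM=21
i=10 t=10 v=6: DROP (t<21-1); WM=21
i=11 t=24 v=5: → [20,27); WM=24; [15,22) fires=5
i=12 t=24 v=5: → [20,27); WM=24
i=13 t=20 v=6: DROP (t<24-1); WM=24
i=14 t=27 v=1: → [25,32); WM=24
i=15 t=20 v=7: DROP (t<24-1); WM=27; [20,27) fires=3
i=16 t=29 v=7: → [25,32); WM=27
i=17 t=35 v=5: → [35,42),[30,37); WM=35; [25,32) fires=2
i=18 t=36 v=4: → [35,42),[30,37); WM=35
i=19 t=33 v=7: DROP (t<35-1); WM=36
i=20 t=27 v=7: DROP (t<36-1); WM=36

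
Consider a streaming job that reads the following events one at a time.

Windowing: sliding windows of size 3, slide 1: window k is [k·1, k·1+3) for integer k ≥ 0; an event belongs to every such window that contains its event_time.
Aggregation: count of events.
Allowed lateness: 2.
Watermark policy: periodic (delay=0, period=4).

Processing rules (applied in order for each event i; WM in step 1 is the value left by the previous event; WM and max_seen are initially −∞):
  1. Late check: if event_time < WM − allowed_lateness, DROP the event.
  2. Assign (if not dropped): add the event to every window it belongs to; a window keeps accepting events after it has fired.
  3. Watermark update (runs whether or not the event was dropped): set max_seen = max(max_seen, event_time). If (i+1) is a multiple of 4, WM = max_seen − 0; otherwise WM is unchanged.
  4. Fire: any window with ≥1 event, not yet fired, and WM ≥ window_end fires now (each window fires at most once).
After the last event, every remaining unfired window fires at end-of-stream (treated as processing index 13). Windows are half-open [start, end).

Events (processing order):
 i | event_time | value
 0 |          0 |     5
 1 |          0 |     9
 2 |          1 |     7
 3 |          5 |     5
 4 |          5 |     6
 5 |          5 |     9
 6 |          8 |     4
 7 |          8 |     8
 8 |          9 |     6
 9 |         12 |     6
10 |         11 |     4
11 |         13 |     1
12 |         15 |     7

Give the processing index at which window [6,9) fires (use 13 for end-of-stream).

11

i=0 t=0 v=5: → [0,3); WM=−∞
i=1 t=0 v=9: → [0,3); WM=−∞
i=2 t=1 v=7: → [1,4),[0,3); WM=−∞
i=3 t=5 v=5: → [5,8),[4,7),[3,6); WM=5; [0,3) fires=3 [1,4) fires=1
i=4 t=5 v=6: → [5,8),[4,7),[3,6); WM=5
i=5 t=5 v=9: → [5,8),[4,7),[3,6); WM=5
i=6 t=8 v=4: → [8,11),[7,10),[6,9); WM=5
i=7 t=8 v=8: → [8,11),[7,10),[6,9); WM=8; [3,6) fires=3 [4,7) fires=3 [5,8) fires=3
i=8 t=9 v=6: → [9,12),[8,11),[7,10); WM=8
i=9 t=12 v=6: → [12,15),[11,14),[10,13); WM=8
i=10 t=11 v=4: → [11,14),[10,13),[9,12); WM=8
i=11 t=13 v=1: → [13,16),[12,15),[11,14); WM=13; [6,9) fires=2 [7,10) fires=3 [8,11) fires=3 [9,12) fires=2 [10,13) fires=2
i=12 t=15 v=7: → [15,18),[14,17),[13,16); WM=13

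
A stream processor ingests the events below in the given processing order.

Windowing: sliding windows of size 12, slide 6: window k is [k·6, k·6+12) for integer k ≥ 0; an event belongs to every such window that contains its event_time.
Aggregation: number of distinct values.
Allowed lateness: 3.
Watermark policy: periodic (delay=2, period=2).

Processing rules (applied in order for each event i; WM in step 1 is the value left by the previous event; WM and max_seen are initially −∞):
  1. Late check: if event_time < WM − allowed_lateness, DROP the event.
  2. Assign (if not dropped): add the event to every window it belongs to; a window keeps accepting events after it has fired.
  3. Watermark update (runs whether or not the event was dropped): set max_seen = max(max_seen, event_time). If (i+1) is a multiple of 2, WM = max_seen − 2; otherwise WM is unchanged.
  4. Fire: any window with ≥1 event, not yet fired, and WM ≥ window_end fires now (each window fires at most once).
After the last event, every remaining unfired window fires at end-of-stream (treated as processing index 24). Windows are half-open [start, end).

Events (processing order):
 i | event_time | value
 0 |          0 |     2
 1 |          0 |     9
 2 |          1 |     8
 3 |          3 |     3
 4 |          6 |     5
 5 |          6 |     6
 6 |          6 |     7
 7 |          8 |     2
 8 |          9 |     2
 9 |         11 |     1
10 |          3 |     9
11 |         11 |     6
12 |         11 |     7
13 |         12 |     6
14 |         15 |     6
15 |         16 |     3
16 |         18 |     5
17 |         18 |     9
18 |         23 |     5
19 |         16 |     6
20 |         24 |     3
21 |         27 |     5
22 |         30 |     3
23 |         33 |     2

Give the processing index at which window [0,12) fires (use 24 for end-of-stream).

i=0 t=0 v=2: → [0,12); WM=−∞
i=1 t=0 v=9: → [0,12); WM=-2
i=2 t=1 v=8: → [0,12); WM=-2
i=3 t=3 v=3: → [0,12); WM=1
i=4 t=6 v=5: → [6,18),[0,12); WM=1
i=5 t=6 v=6: → [6,18),[0,12); WM=4
i=6 t=6 v=7: → [6,18),[0,12); WM=4
i=7 t=8 v=2: → [6,18),[0,12); WM=6
i=8 t=9 v=2: → [6,18),[0,12); WM=6
i=9 t=11 v=1: → [6,18),[0,12); WM=9
i=10 t=3 v=9: DROP (t<9-3); WM=9
i=11 t=11 v=6: → [6,18),[0,12); WM=9
i=12 t=11 v=7: → [6,18),[0,12); WM=9
i=13 t=12 v=6: → [12,24),[6,18); WM=10
i=14 t=15 v=6: → [12,24),[6,18); WM=10
i=15 t=16 v=3: → [12,24),[6,18); WM=14; [0,12) fires=8
i=16 t=18 v=5: → [18,30),[12,24); WM=14
i=17 t=18 v=9: → [18,30),[12,24); WM=16
i=18 t=23 v=5: → [18,30),[12,24); WM=16
i=19 t=16 v=6: → [12,24),[6,18); WM=21; [6,18) fires=6
i=20 t=24 v=3: → [24,36),[18,30); WM=21
i=21 t=27 v=5: → [24,36),[18,30); WM=25; [12,24) fires=4
i=22 t=30 v=3: → [30,42),[24,36); WM=25
i=23 t=33 v=2: → [30,42),[24,36); WM=31; [18,30) fires=3

15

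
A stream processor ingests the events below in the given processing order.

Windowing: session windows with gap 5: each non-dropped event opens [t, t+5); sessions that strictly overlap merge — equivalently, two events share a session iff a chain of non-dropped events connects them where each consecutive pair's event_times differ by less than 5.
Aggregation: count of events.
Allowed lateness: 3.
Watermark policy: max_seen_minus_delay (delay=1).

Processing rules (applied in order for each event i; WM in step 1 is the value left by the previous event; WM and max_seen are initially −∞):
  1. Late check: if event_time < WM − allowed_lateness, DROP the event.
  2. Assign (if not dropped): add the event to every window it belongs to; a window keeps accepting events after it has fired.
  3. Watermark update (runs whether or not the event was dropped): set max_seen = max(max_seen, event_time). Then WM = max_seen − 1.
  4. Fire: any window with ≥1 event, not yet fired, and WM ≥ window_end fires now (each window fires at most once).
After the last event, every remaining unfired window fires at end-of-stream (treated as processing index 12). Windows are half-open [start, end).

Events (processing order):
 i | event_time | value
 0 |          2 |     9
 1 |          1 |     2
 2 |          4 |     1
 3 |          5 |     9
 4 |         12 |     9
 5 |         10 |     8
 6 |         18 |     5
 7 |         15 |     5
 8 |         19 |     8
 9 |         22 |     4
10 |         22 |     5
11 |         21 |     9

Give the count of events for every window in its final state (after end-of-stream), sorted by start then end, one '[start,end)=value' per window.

[1,10)=4 [10,27)=8

i=0 t=2 v=9: → [2,7); WM=1
i=1 t=1 v=2: → [1,7); WM=1
i=2 t=4 v=1: → [1,9); WM=3
i=3 t=5 v=9: → [1,10); WM=4
i=4 t=12 v=9: → [12,17); WM=11
i=5 t=10 v=8: → [10,17); WM=11
i=6 t=18 v=5: → [18,23); WM=17
i=7 t=15 v=5: → [10,23); WM=17
i=8 t=19 v=8: → [10,24); WM=18
i=9 t=22 v=4: → [10,27); WM=21
i=10 t=22 v=5: → [10,27); WM=21
i=11 t=21 v=9: → [10,27); WM=21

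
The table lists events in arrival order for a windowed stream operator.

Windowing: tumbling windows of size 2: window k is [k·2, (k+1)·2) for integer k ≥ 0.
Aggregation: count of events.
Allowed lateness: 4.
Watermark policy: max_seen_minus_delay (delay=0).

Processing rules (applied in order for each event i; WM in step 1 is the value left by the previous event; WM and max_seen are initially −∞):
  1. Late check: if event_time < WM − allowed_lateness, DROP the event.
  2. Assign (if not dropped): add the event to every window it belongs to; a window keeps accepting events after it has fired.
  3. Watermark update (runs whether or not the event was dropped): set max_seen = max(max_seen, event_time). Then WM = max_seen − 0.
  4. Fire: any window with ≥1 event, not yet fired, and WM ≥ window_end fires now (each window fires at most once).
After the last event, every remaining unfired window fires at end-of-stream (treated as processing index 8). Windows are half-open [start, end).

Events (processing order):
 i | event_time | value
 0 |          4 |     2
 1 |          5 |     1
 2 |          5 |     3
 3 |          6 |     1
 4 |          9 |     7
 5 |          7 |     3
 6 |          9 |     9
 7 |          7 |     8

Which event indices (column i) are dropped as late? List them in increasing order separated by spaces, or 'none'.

i=0 t=4 v=2: → [4,6); WM=4
i=1 t=5 v=1: → [4,6); WM=5
i=2 t=5 v=3: → [4,6); WM=5
i=3 t=6 v=1: → [6,8); WM=6; [4,6) fires=3
i=4 t=9 v=7: → [8,10); WM=9; [6,8) fires=1
i=5 t=7 v=3: → [6,8); WM=9
i=6 t=9 v=9: → [8,10); WM=9
i=7 t=7 v=8: → [6,8); WM=9

none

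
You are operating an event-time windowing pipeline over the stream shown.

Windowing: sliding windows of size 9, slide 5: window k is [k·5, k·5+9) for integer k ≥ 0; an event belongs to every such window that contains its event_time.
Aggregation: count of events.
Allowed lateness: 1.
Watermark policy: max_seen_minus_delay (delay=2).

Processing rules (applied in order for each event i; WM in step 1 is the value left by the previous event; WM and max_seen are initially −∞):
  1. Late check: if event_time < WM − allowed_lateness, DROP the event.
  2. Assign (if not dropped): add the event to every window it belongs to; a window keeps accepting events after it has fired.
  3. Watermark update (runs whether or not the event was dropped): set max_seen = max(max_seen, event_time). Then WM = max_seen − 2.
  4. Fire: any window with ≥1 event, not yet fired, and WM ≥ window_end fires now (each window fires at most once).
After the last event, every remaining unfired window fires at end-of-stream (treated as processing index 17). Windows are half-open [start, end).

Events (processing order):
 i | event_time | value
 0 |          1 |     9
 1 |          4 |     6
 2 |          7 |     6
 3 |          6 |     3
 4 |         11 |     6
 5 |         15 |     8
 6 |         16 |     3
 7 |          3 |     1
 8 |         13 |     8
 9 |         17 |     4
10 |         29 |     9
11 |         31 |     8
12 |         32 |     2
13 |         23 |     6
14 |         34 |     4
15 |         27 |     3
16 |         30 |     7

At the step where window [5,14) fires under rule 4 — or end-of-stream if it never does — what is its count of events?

i=0 t=1 v=9: → [0,9); WM=-1
i=1 t=4 v=6: → [0,9); WM=2
i=2 t=7 v=6: → [5,14),[0,9); WM=5
i=3 t=6 v=3: → [5,14),[0,9); WM=5
i=4 t=11 v=6: → [10,19),[5,14); WM=9; [0,9) fires=4
i=5 t=15 v=8: → [15,24),[10,19); WM=13
i=6 t=16 v=3: → [15,24),[10,19); WM=14; [5,14) fires=3
i=7 t=3 v=1: DROP (t<14-1); WM=14
i=8 t=13 v=8: → [10,19),[5,14); WM=14
i=9 t=17 v=4: → [15,24),[10,19); WM=15
i=10 t=29 v=9: → [25,34); WM=27; [10,19) fires=5 [15,24) fires=3
i=11 t=31 v=8: → [30,39),[25,34); WM=29
i=12 t=32 v=2: → [30,39),[25,34); WM=30
i=13 t=23 v=6: DROP (t<30-1); WM=30
i=14 t=34 v=4: → [30,39); WM=32
i=15 t=27 v=3: DROP (t<32-1); WM=32
i=16 t=30 v=7: DROP (t<32-1); WM=32

3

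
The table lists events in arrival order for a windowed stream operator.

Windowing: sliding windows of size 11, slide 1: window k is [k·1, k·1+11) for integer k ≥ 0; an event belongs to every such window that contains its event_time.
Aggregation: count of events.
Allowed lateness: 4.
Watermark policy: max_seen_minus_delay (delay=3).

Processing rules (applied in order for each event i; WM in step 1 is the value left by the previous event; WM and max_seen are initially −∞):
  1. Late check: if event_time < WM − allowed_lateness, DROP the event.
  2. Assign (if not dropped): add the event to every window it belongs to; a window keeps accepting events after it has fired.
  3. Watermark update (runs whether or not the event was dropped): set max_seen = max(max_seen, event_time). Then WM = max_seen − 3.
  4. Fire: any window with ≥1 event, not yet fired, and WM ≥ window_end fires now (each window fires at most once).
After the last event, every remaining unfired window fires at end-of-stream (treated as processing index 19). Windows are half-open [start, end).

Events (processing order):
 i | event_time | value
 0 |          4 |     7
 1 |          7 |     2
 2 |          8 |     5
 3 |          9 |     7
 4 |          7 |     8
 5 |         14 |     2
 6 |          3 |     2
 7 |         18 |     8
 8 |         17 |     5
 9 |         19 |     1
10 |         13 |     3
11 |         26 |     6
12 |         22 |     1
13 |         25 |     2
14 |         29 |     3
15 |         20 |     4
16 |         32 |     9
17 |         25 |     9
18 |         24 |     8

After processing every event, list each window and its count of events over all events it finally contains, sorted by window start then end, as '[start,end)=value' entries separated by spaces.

[0,11)=5 [1,12)=5 [2,13)=5 [3,14)=6 [4,15)=7 [5,16)=6 [6,17)=6 [7,18)=7 [8,19)=6 [9,20)=6 [10,21)=5 [11,22)=5 [12,23)=6 [13,24)=6 [14,25)=5 [15,26)=6 [16,27)=7 [17,28)=7 [18,29)=6 [19,30)=6 [20,31)=5 [21,32)=5 [22,33)=6 [23,34)=5 [24,35)=5 [25,36)=5 [26,37)=3 [27,38)=2 [28,39)=2 [29,40)=2 [30,41)=1 [31,42)=1 [32,43)=1

i=0 t=4 v=7: → [4,15),[3,14),[2,13),[1,12),[0,11); WM=1
i=1 t=7 v=2: → [7,18),[6,17),[5,16),[4,15),[3,14),[2,13),[1,12),[0,11); WM=4
i=2 t=8 v=5: → [8,19),[7,18),[6,17),[5,16),[4,15),[3,14),[2,13),[1,12),[0,11); WM=5
i=3 t=9 v=7: → [9,20),[8,19),[7,18),[6,17),[5,16),[4,15),[3,14),[2,13),[1,12),[0,11); WM=6
i=4 t=7 v=8: → [7,18),[6,17),[5,16),[4,15),[3,14),[2,13),[1,12),[0,11); WM=6
i=5 t=14 v=2: → [14,25),[13,24),[12,23),[11,22),[10,21),[9,20),[8,19),[7,18),[6,17),[5,16),[4,15); WM=11; [0,11) fires=5
i=6 t=3 v=2: DROP (t<11-4); WM=11
i=7 t=18 v=8: → [18,29),[17,28),[16,27),[15,26),[14,25),[13,24),[12,23),[11,22),[10,21),[9,20),[8,19); WM=15; [1,12) fires=5 [2,13) fires=5 [3,14) fires=5 [4,15) fires=6
i=8 t=17 v=5: → [17,28),[16,27),[15,26),[14,25),[13,24),[12,23),[11,22),[10,21),[9,20),[8,19),[7,18); WM=15
i=9 t=19 v=1: → [19,30),[18,29),[17,28),[16,27),[15,26),[14,25),[13,24),[12,23),[11,22),[10,21),[9,20); WM=16; [5,16) fires=5
i=10 t=13 v=3: → [13,24),[12,23),[11,22),[10,21),[9,20),[8,19),[7,18),[6,17),[5,16),[4,15),[3,14); WM=16
i=11 t=26 v=6: → [26,37),[25,36),[24,35),[23,34),[22,33),[21,32),[20,31),[19,30),[18,29),[17,28),[16,27); WM=23; [6,17) fires=6 [7,18) fires=7 [8,19) fires=6 [9,20) fires=6 [10,21) fires=5 [11,22) fires=5 [12,23) fires=5
i=12 t=22 v=1: → [22,33),[21,32),[20,31),[19,30),[18,29),[17,28),[16,27),[15,26),[14,25),[13,24),[12,23); WM=23
i=13 t=25 v=2: → [25,36),[24,35),[23,34),[22,33),[21,32),[20,31),[19,30),[18,29),[17,28),[16,27),[15,26); WM=23
i=14 t=29 v=3: → [29,40),[28,39),[27,38),[26,37),[25,36),[24,35),[23,34),[22,33),[21,32),[20,31),[19,30); WM=26; [13,24) fires=6 [14,25) fires=5 [15,26) fires=5
i=15 t=20 v=4: DROP (t<26-4); WM=26
i=16 t=32 v=9: → [32,43),[31,42),[30,41),[29,40),[28,39),[27,38),[26,37),[25,36),[24,35),[23,34),[22,33); WM=29; [16,27) fires=6 [17,28) fires=6 [18,29) fires=5
i=17 t=25 v=9: → [25,36),[24,35),[23,34),[22,33),[21,32),[20,31),[19,30),[18,29),[17,28),[16,27),[15,26); WM=29
i=18 t=24 v=8: DROP (t<29-4); WM=29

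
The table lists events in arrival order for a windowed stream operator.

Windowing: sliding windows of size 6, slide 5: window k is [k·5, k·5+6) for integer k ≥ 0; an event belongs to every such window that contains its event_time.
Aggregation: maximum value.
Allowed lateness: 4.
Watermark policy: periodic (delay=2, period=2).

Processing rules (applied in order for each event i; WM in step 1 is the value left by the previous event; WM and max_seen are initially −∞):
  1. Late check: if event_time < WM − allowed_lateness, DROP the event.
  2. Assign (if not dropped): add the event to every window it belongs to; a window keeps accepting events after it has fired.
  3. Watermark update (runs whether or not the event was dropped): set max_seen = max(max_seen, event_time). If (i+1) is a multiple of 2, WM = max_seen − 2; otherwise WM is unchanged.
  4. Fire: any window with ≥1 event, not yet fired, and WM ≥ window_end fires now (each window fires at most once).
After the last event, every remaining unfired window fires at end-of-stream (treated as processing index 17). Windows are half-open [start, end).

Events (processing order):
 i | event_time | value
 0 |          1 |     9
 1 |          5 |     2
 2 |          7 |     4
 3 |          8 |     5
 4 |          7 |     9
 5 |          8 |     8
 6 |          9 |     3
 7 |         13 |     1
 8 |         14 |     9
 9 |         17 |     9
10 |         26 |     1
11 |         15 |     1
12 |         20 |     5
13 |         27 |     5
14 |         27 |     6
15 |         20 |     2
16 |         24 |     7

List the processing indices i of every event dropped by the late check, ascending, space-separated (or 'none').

15

i=0 t=1 v=9: → [0,6); WM=−∞
i=1 t=5 v=2: → [5,11),[0,6); WM=3
i=2 t=7 v=4: → [5,11); WM=3
i=3 t=8 v=5: → [5,11); WM=6; [0,6) fires=9
i=4 t=7 v=9: → [5,11); WM=6
i=5 t=8 v=8: → [5,11); WM=6
i=6 t=9 v=3: → [5,11); WM=6
i=7 t=13 v=1: → [10,16); WM=11; [5,11) fires=9
i=8 t=14 v=9: → [10,16); WM=11
i=9 t=17 v=9: → [15,21); WM=15
i=10 t=26 v=1: → [25,31); WM=15
i=11 t=15 v=1: → [15,21),[10,16); WM=24; [10,16) fires=9 [15,21) fires=9
i=12 t=20 v=5: → [20,26),[15,21); WM=24
i=13 t=27 v=5: → [25,31); WM=25
i=14 t=27 v=6: → [25,31); WM=25
i=15 t=20 v=2: DROP (t<25-4); WM=25
i=16 t=24 v=7: → [20,26); WM=25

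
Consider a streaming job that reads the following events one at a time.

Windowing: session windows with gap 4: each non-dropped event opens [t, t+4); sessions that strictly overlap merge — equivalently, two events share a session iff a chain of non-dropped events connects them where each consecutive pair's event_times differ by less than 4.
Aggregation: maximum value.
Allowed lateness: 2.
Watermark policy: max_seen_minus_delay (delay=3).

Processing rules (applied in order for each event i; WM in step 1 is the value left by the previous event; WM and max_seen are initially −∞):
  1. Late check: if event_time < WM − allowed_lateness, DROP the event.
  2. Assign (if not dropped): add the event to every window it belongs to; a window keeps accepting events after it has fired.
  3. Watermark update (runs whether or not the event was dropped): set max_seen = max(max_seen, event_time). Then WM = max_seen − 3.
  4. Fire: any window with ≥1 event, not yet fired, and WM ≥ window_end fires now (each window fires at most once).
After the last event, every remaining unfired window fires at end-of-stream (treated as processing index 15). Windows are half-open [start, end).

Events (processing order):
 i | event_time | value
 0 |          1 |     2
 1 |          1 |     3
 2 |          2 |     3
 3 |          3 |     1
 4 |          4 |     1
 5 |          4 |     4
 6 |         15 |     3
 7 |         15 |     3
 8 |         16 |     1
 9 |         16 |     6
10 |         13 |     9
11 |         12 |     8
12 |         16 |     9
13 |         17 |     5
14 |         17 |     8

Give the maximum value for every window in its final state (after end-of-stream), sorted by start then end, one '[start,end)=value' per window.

i=0 t=1 v=2: → [1,5); WM=-2
i=1 t=1 v=3: → [1,5); WM=-2
i=2 t=2 v=3: → [1,6); WM=-1
i=3 t=3 v=1: → [1,7); WM=0
i=4 t=4 v=1: → [1,8); WM=1
i=5 t=4 v=4: → [1,8); WM=1
i=6 t=15 v=3: → [15,19); WM=12
i=7 t=15 v=3: → [15,19); WM=12
i=8 t=16 v=1: → [15,20); WM=13
i=9 t=16 v=6: → [15,20); WM=13
i=10 t=13 v=9: → [13,20); WM=13
i=11 t=12 v=8: → [12,20); WM=13
i=12 t=16 v=9: → [12,20); WM=13
i=13 t=17 v=5: → [12,21); WM=14
i=14 t=17 v=8: → [12,21); WM=14

[1,8)=4 [12,21)=9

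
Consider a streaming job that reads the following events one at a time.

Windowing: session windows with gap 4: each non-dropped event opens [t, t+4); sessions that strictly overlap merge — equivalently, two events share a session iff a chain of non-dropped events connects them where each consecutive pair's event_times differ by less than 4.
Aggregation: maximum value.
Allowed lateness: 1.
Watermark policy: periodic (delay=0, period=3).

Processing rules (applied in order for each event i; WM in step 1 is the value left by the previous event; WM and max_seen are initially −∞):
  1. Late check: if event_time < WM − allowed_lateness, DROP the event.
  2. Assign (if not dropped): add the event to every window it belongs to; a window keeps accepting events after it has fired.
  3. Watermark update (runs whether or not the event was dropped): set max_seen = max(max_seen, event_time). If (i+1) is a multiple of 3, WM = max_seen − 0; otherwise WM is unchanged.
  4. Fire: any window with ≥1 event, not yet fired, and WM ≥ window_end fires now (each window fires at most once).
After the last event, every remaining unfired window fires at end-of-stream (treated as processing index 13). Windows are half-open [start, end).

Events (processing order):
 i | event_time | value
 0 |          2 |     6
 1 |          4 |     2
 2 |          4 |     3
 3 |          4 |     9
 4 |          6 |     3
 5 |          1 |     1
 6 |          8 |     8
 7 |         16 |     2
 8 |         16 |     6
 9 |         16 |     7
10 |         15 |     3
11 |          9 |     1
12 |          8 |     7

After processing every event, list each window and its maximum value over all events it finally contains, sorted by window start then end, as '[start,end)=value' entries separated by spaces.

[2,12)=9 [15,20)=7

i=0 t=2 v=6: → [2,6); WM=−∞
i=1 t=4 v=2: → [2,8); WM=−∞
i=2 t=4 v=3: → [2,8); WM=4
i=3 t=4 v=9: → [2,8); WM=4
i=4 t=6 v=3: → [2,10); WM=4
i=5 t=1 v=1: DROP (t<4-1); WM=6
i=6 t=8 v=8: → [2,12); WM=6
i=7 t=16 v=2: → [16,20); WM=6
i=8 t=16 v=6: → [16,20); WM=16
i=9 t=16 v=7: → [16,20); WM=16
i=10 t=15 v=3: → [15,20); WM=16
i=11 t=9 v=1: DROP (t<16-1); WM=16
i=12 t=8 v=7: DROP (t<16-1); WM=16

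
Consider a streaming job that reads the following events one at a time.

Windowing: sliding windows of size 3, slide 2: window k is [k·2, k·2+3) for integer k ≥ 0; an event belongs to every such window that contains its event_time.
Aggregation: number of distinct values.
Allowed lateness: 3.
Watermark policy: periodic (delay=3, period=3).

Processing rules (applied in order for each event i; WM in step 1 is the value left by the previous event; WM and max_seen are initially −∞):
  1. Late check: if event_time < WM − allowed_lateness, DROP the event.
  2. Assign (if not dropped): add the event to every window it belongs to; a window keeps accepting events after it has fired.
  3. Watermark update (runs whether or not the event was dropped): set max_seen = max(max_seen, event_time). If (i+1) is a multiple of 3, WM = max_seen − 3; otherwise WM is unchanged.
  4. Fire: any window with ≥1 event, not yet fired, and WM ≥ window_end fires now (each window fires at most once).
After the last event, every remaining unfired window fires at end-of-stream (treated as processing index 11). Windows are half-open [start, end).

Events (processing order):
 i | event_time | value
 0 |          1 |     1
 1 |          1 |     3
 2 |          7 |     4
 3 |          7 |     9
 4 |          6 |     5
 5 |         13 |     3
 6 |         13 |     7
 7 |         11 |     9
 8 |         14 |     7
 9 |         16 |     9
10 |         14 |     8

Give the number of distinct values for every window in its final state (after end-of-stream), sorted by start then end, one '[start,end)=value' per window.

i=0 t=1 v=1: → [0,3); WM=−∞
i=1 t=1 v=3: → [0,3); WM=−∞
i=2 t=7 v=4: → [6,9); WM=4; [0,3) fires=2
i=3 t=7 v=9: → [6,9); WM=4
i=4 t=6 v=5: → [6,9),[4,7); WM=4
i=5 t=13 v=3: → [12,15); WM=10; [4,7) fires=1 [6,9) fires=3
i=6 t=13 v=7: → [12,15); WM=10
i=7 t=11 v=9: → [10,13); WM=10
i=8 t=14 v=7: → [14,17),[12,15); WM=11
i=9 t=16 v=9: → [16,19),[14,17); WM=11
i=10 t=14 v=8: → [14,17),[12,15); WM=11

[0,3)=2 [4,7)=1 [6,9)=3 [10,13)=1 [12,15)=3 [14,17)=3 [16,19)=1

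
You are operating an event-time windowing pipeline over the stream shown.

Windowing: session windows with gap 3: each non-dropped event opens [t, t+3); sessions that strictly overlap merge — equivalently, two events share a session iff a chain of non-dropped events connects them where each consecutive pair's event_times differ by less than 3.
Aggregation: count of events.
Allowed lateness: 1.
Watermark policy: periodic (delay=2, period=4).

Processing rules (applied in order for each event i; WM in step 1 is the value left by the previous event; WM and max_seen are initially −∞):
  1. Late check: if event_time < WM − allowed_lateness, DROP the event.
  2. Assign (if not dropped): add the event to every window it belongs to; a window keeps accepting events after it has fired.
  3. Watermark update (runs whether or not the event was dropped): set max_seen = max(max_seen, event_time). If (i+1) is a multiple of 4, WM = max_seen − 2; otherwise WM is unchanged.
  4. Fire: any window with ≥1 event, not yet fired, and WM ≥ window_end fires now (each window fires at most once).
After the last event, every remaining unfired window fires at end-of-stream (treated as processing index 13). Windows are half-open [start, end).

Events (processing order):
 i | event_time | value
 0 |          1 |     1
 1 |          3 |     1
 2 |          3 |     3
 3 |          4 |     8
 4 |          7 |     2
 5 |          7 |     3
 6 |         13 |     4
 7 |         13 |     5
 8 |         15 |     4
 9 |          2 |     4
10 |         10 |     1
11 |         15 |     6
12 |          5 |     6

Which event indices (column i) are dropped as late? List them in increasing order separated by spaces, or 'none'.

i=0 t=1 v=1: → [1,4); WM=−∞
i=1 t=3 v=1: → [1,6); WM=−∞
i=2 t=3 v=3: → [1,6); WM=−∞
i=3 t=4 v=8: → [1,7); WM=2
i=4 t=7 v=2: → [7,10); WM=2
i=5 t=7 v=3: → [7,10); WM=2
i=6 t=13 v=4: → [13,16); WM=2
i=7 t=13 v=5: → [13,16); WM=11
i=8 t=15 v=4: → [13,18); WM=11
i=9 t=2 v=4: DROP (t<11-1); WM=11
i=10 t=10 v=1: → [10,13); WM=11
i=11 t=15 v=6: → [13,18); WM=13
i=12 t=5 v=6: DROP (t<13-1); WM=13

9 12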